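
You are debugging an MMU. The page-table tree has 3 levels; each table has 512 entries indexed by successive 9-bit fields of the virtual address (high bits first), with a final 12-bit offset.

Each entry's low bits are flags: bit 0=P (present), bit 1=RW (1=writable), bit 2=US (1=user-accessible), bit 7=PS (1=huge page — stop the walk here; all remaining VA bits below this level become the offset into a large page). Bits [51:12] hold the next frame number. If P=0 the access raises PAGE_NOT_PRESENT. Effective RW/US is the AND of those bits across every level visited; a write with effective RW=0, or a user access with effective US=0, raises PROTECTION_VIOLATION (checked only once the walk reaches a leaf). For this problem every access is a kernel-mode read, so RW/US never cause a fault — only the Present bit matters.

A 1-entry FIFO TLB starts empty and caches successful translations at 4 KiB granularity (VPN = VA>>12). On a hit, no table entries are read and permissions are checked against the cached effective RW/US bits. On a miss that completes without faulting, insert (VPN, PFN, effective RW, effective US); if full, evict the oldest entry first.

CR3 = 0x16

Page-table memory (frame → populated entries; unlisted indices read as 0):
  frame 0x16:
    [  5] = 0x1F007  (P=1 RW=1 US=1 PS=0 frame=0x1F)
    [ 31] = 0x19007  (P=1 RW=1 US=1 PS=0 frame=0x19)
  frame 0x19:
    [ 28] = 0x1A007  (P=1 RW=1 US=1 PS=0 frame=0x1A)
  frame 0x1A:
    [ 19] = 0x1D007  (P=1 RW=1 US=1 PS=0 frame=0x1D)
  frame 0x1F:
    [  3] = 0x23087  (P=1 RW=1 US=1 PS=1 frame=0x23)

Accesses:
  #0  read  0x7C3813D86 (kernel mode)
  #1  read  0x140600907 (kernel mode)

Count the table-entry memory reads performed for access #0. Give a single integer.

Trace:
#0 VA=0x7C3813D86 (r,kernel):
  [0] read 0x16 idx=31: raw=0x19007 flags P=1 W=1 U=1 S=0
  [1] read 0x19 idx=28: raw=0x1A007 flags P=1 W=1 U=1 S=0
  [2] read 0x1A idx=19: raw=0x1D007 flags P=1 W=1 U=1 S=0
  → PA=0x1DD86  (3 entries read)
#1 VA=0x140600907 (r,kernel):
  [0] read 0x16 idx=5: raw=0x1F007 flags P=1 W=1 U=1 S=0
  [1] read 0x1F idx=3: raw=0x23087 flags P=1 W=1 U=1 S=1
  → PA=0x23907 (huge @L1)  (2 entries read)

Entries read for #0: 3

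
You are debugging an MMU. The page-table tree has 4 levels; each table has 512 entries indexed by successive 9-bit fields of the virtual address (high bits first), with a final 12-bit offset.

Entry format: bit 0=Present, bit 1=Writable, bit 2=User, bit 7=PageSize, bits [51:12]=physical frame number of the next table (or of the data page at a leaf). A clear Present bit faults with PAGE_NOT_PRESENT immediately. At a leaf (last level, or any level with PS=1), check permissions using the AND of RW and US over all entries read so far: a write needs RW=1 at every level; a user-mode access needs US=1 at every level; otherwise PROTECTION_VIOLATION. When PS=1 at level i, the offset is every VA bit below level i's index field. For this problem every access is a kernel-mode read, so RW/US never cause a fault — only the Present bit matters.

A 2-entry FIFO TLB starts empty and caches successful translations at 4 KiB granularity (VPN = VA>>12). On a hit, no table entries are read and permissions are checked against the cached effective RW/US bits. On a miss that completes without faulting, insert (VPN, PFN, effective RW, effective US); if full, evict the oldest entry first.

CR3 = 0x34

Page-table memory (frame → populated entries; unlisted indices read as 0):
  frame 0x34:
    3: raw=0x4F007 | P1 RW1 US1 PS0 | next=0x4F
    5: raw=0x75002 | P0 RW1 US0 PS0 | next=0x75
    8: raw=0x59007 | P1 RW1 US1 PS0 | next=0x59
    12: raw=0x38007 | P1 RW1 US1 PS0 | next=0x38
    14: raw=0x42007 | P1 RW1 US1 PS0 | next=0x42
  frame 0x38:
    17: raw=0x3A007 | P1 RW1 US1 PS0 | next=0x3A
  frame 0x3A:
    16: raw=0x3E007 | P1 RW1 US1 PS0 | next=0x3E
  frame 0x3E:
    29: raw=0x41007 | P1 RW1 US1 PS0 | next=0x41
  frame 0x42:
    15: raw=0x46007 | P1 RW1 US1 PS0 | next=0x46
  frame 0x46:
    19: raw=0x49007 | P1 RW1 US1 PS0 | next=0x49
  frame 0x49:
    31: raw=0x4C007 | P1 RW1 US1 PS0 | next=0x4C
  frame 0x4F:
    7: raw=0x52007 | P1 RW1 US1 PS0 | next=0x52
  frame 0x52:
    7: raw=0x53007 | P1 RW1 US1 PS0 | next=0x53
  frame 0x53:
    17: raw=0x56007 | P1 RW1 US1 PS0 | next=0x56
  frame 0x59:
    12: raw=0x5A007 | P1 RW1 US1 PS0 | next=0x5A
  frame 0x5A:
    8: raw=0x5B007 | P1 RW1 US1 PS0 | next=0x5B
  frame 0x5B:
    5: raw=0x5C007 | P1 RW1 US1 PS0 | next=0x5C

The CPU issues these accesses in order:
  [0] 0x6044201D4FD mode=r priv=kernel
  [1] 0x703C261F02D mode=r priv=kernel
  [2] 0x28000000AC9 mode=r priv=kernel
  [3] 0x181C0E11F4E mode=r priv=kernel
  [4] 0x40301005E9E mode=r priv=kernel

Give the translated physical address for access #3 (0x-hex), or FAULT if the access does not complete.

Per-access translation:
#0 VA=0x6044201D4FD (r,kernel):
  L0: frame=0x34 idx=12 entry=0x38007 [P=1 RW=1 US=1 PS=0]
  L1: frame=0x38 idx=17 entry=0x3A007 [P=1 RW=1 US=1 PS=0]
  L2: frame=0x3A idx=16 entry=0x3E007 [P=1 RW=1 US=1 PS=0]
  L3: frame=0x3E idx=29 entry=0x41007 [P=1 RW=1 US=1 PS=0]
  → PA=0x414FD  (4 entries read)
#1 VA=0x703C261F02D (r,kernel):
  L0: frame=0x34 idx=14 entry=0x42007 [P=1 RW=1 US=1 PS=0]
  L1: frame=0x42 idx=15 entry=0x46007 [P=1 RW=1 US=1 PS=0]
  L2: frame=0x46 idx=19 entry=0x49007 [P=1 RW=1 US=1 PS=0]
  L3: frame=0x49 idx=31 entry=0x4C007 [P=1 RW=1 US=1 PS=0]
  → PA=0x4C02D  (4 entries read)
#2 VA=0x28000000AC9 (r,kernel):
  L0: frame=0x34 idx=5 entry=0x75002 [P=0 RW=1 US=0 PS=0]
  ✗ PAGE_NOT_PRESENT  [1 reads]
#3 VA=0x181C0E11F4E (r,kernel):
  L0: frame=0x34 idx=3 entry=0x4F007 [P=1 RW=1 US=1 PS=0]
  L1: frame=0x4F idx=7 entry=0x52007 [P=1 RW=1 US=1 PS=0]
  L2: frame=0x52 idx=7 entry=0x53007 [P=1 RW=1 US=1 PS=0]
  L3: frame=0x53 idx=17 entry=0x56007 [P=1 RW=1 US=1 PS=0]
  → PA=0x56F4E  (4 entries read)
#4 VA=0x40301005E9E (r,kernel):
  L0: frame=0x34 idx=8 entry=0x59007 [P=1 RW=1 US=1 PS=0]
  L1: frame=0x59 idx=12 entry=0x5A007 [P=1 RW=1 US=1 PS=0]
  L2: frame=0x5A idx=8 entry=0x5B007 [P=1 RW=1 US=1 PS=0]
  L3: frame=0x5B idx=5 entry=0x5C007 [P=1 RW=1 US=1 PS=0]
  → PA=0x5CE9E  (4 entries read)

Access #3 PA: 0x56F4E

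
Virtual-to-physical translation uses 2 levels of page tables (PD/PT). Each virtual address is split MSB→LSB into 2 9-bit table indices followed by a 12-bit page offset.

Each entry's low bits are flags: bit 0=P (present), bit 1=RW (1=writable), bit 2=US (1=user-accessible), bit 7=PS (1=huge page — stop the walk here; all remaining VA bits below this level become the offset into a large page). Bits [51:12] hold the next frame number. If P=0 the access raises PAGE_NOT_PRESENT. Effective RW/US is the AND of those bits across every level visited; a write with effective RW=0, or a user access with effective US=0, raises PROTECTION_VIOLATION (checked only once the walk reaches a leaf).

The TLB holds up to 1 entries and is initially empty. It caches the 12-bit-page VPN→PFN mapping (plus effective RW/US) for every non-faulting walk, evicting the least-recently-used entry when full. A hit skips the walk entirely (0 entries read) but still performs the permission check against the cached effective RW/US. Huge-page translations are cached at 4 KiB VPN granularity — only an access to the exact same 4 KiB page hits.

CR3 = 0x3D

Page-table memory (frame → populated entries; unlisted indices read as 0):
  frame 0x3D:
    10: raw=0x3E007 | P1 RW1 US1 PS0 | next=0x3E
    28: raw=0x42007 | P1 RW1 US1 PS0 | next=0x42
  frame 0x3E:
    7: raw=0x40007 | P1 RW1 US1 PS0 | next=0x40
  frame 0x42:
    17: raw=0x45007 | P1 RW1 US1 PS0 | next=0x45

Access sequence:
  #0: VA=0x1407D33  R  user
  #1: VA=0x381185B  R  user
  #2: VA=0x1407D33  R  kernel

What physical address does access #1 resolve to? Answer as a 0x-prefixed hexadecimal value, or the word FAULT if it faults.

Trace:
#0 VA=0x1407D33 (r,user):
  lvl0: tbl 0x3D, slot 10 ⇒ 0x3E007 (P1/RW1/US1/PS0)
  lvl1: tbl 0x3E, slot 7 ⇒ 0x40007 (P1/RW1/US1/PS0)
  ⇒ phys 0x40D33  [2 reads]
#1 VA=0x381185B (r,user):
  lvl0: tbl 0x3D, slot 28 ⇒ 0x42007 (P1/RW1/US1/PS0)
  lvl1: tbl 0x42, slot 17 ⇒ 0x45007 (P1/RW1/US1/PS0)
  ⇒ phys 0x4585B  [2 reads]
#2 VA=0x1407D33 (r,kernel):
  lvl0: tbl 0x3D, slot 10 ⇒ 0x3E007 (P1/RW1/US1/PS0)
  lvl1: tbl 0x3E, slot 7 ⇒ 0x40007 (P1/RW1/US1/PS0)
  ⇒ phys 0x40D33  [2 reads]

Access #1 PA: 0x4585B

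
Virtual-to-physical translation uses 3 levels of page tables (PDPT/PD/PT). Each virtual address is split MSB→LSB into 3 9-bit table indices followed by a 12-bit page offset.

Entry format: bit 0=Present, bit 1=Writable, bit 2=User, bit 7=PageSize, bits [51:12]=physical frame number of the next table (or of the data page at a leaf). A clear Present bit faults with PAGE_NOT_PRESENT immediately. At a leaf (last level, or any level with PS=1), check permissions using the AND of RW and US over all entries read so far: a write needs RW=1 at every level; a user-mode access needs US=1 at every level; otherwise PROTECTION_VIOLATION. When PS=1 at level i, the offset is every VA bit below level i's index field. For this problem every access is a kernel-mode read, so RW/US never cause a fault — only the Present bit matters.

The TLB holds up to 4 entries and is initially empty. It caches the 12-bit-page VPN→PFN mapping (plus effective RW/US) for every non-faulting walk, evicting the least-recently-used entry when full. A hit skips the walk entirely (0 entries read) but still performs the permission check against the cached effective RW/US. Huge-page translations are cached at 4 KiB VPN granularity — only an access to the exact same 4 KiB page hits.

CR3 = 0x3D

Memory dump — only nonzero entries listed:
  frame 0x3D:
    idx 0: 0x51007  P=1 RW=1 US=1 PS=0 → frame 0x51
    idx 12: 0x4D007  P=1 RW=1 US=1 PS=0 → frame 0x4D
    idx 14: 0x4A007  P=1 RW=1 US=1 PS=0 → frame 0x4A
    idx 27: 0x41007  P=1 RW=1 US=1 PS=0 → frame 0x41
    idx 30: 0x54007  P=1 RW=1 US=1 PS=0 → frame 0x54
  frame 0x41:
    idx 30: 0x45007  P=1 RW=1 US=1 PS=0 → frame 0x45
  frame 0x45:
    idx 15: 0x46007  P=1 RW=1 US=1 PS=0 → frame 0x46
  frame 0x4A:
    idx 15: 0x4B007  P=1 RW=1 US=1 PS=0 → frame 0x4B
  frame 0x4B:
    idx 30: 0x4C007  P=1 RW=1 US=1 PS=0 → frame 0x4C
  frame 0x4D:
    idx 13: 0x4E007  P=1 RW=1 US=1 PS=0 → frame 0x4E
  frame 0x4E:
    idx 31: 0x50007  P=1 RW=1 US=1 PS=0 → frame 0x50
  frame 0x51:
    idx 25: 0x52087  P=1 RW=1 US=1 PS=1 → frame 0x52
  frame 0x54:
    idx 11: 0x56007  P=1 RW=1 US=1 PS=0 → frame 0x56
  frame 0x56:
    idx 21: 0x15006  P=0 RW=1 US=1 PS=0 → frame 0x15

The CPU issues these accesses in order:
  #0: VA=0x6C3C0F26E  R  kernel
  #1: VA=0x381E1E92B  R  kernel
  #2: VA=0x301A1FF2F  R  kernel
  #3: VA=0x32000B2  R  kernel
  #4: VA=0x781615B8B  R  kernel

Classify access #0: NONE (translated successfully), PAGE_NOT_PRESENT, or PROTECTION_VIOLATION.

Trace:
#0 VA=0x6C3C0F26E (r,kernel):
  L0: frame=0x3D idx=27 entry=0x41007 [P=1 RW=1 US=1 PS=0]
  L1: frame=0x41 idx=30 entry=0x45007 [P=1 RW=1 US=1 PS=0]
  L2: frame=0x45 idx=15 entry=0x46007 [P=1 RW=1 US=1 PS=0]
  → PA=0x4626E  (3 entries read)
#1 VA=0x381E1E92B (r,kernel):
  L0: frame=0x3D idx=14 entry=0x4A007 [P=1 RW=1 US=1 PS=0]
  L1: frame=0x4A idx=15 entry=0x4B007 [P=1 RW=1 US=1 PS=0]
  L2: frame=0x4B idx=30 entry=0x4C007 [P=1 RW=1 US=1 PS=0]
  → PA=0x4C92B  (3 entries read)
#2 VA=0x301A1FF2F (r,kernel):
  L0: frame=0x3D idx=12 entry=0x4D007 [P=1 RW=1 US=1 PS=0]
  L1: frame=0x4D idx=13 entry=0x4E007 [P=1 RW=1 US=1 PS=0]
  L2: frame=0x4E idx=31 entry=0x50007 [P=1 RW=1 US=1 PS=0]
  → PA=0x50F2F  (3 entries read)
#3 VA=0x32000B2 (r,kernel):
  L0: frame=0x3D idx=0 entry=0x51007 [P=1 RW=1 US=1 PS=0]
  L1: frame=0x51 idx=25 entry=0x52087 [P=1 RW=1 US=1 PS=1]
  → PA=0x520B2 (huge @L1)  (2 entries read)
#4 VA=0x781615B8B (r,kernel):
  L0: frame=0x3D idx=30 entry=0x54007 [P=1 RW=1 US=1 PS=0]
  L1: frame=0x54 idx=11 entry=0x56007 [P=1 RW=1 US=1 PS=0]
  L2: frame=0x56 idx=21 entry=0x15006 [P=0 RW=1 US=1 PS=0]
  → PAGE_NOT_PRESENT  (3 entries read)

Access #0 fault: NONE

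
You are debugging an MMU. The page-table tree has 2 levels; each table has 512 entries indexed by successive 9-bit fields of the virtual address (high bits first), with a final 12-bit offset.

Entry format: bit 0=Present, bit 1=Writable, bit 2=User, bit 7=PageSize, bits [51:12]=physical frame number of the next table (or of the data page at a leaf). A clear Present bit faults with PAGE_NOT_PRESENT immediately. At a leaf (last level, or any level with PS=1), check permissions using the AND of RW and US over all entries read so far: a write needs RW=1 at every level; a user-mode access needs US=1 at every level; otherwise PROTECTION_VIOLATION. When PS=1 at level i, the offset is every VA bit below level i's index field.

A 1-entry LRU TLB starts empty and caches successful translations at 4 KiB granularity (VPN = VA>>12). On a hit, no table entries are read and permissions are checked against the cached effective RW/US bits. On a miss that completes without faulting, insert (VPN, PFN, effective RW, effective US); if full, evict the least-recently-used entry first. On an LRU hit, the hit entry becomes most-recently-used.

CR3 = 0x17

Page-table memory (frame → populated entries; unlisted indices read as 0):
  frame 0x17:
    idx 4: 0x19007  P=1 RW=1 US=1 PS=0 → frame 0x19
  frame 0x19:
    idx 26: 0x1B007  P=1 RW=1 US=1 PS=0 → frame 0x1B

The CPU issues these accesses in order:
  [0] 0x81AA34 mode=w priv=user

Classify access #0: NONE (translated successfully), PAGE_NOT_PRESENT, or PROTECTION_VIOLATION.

Per-access translation:
#0 VA=0x81AA34 (w,user):
  L0 @0x17[4] → 0x19007  P=1,RW=1,US=1,PS=0
  L1 @0x19[26] → 0x1B007  P=1,RW=1,US=1,PS=0
  → PA=0x1BA34  (2 entries read)

Access #0 fault: NONE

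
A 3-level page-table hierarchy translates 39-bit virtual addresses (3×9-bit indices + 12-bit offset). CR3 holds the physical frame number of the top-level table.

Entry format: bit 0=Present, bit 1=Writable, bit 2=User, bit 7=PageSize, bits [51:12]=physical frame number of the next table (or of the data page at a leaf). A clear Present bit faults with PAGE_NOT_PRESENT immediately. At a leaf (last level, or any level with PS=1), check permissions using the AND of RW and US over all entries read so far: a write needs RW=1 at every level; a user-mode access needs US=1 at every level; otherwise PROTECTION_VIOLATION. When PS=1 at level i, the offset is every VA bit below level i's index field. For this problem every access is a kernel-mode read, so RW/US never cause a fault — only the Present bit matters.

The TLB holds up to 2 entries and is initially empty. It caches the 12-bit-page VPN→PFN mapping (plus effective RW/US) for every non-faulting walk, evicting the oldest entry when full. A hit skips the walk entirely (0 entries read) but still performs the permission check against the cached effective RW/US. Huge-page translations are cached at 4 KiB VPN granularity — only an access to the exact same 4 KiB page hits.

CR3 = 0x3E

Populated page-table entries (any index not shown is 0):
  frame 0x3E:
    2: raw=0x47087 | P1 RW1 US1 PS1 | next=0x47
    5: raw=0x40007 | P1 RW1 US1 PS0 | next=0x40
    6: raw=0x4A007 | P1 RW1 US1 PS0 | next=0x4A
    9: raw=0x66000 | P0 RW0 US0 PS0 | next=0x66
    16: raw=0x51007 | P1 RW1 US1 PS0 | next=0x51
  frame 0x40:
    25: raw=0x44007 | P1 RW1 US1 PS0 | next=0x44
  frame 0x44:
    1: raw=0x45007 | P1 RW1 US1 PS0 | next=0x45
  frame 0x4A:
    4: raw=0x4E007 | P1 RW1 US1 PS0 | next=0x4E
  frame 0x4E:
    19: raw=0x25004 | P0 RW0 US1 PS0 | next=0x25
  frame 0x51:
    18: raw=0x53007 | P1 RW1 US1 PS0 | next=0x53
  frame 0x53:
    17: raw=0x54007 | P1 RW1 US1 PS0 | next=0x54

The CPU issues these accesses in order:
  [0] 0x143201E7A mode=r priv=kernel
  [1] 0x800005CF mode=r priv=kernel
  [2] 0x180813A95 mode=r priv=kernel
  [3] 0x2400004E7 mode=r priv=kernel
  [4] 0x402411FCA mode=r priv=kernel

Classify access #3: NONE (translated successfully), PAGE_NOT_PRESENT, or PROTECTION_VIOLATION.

Trace:
#0 VA=0x143201E7A (r,kernel):
  [0] read 0x3E idx=5: raw=0x40007 flags P=1 W=1 U=1 S=0
  [1] read 0x40 idx=25: raw=0x44007 flags P=1 W=1 U=1 S=0
  [2] read 0x44 idx=1: raw=0x45007 flags P=1 W=1 U=1 S=0
  ⇒ phys 0x45E7A  [3 reads]
#1 VA=0x800005CF (r,kernel):
  [0] read 0x3E idx=2: raw=0x47087 flags P=1 W=1 U=1 S=1
  ⇒ phys 0x475CF (huge @L0)  [1 reads]
#2 VA=0x180813A95 (r,kernel):
  [0] read 0x3E idx=6: raw=0x4A007 flags P=1 W=1 U=1 S=0
  [1] read 0x4A idx=4: raw=0x4E007 flags P=1 W=1 U=1 S=0
  [2] read 0x4E idx=19: raw=0x25004 flags P=0 W=0 U=1 S=0
  → PAGE_NOT_PRESENT  (3 entries read)
#3 VA=0x2400004E7 (r,kernel):
  [0] read 0x3E idx=9: raw=0x66000 flags P=0 W=0 U=0 S=0
  → PAGE_NOT_PRESENT  (1 entries read)
#4 VA=0x402411FCA (r,kernel):
  [0] read 0x3E idx=16: raw=0x51007 flags P=1 W=1 U=1 S=0
  [1] read 0x51 idx=18: raw=0x53007 flags P=1 W=1 U=1 S=0
  [2] read 0x53 idx=17: raw=0x54007 flags P=1 W=1 U=1 S=0
  ⇒ phys 0x54FCA  [3 reads]

Access #3 fault: PAGE_NOT_PRESENT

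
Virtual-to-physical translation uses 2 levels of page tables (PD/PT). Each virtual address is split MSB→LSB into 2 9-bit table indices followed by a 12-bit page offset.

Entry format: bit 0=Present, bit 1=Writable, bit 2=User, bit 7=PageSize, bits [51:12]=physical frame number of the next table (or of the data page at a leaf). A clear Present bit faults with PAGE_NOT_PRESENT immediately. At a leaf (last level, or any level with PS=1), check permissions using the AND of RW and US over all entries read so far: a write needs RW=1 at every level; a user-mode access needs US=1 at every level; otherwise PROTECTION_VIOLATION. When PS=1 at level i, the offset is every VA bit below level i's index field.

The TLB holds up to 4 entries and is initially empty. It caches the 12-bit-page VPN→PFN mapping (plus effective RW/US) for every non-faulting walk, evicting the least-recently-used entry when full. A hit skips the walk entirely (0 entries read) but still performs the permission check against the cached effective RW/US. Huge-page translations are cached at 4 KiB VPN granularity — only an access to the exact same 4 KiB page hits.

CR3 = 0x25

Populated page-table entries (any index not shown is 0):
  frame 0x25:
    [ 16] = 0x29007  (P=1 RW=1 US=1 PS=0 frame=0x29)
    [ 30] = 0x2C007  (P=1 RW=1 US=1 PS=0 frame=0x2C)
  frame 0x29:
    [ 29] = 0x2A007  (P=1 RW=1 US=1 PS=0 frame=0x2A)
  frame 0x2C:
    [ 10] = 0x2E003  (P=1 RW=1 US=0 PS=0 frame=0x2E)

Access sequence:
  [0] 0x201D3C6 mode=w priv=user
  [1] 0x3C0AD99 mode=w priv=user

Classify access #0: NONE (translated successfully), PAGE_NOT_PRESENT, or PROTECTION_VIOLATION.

Trace:
#0 VA=0x201D3C6 (w,user):
  L0 @0x25[16] → 0x29007  P=1,RW=1,US=1,PS=0
  L1 @0x29[29] → 0x2A007  P=1,RW=1,US=1,PS=0
  → PA=0x2A3C6  (2 entries read)
#1 VA=0x3C0AD99 (w,user):
  L0 @0x25[30] → 0x2C007  P=1,RW=1,US=1,PS=0
  L1 @0x2C[10] → 0x2E003  P=1,RW=1,US=0,PS=0
  ⇒ fault: PROTECTION_VIOLATION  — 2 lookups

Access #0 fault: NONE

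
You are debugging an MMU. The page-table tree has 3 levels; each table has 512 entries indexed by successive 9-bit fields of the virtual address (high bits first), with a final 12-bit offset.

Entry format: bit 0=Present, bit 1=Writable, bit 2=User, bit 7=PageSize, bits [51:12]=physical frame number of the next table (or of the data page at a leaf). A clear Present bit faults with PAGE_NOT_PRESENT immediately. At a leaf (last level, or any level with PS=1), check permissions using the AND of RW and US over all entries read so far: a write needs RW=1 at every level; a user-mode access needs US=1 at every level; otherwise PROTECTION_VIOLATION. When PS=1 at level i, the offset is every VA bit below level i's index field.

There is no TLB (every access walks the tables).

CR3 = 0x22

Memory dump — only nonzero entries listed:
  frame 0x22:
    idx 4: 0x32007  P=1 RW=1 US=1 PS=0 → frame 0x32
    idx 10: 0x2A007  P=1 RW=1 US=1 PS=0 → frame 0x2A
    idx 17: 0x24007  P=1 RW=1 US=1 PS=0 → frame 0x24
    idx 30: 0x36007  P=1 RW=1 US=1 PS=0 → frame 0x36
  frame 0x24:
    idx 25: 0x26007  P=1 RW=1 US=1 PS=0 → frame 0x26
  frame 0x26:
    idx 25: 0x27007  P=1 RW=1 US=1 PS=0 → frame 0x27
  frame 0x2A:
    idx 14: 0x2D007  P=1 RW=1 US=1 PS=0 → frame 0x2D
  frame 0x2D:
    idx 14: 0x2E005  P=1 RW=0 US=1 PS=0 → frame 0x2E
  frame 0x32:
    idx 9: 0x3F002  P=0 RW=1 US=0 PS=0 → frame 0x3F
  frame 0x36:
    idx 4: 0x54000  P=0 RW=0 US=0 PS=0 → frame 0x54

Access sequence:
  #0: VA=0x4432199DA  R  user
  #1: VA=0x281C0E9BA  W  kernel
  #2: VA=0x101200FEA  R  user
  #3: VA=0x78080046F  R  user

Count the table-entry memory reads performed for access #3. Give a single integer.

Per-access translation:
#0 VA=0x4432199DA (r,user):
  [0] read 0x22 idx=17: raw=0x24007 flags P=1 W=1 U=1 S=0
  [1] read 0x24 idx=25: raw=0x26007 flags P=1 W=1 U=1 S=0
  [2] read 0x26 idx=25: raw=0x27007 flags P=1 W=1 U=1 S=0
  ✓ 0x279DA  — 3 lookups
#1 VA=0x281C0E9BA (w,kernel):
  [0] read 0x22 idx=10: raw=0x2A007 flags P=1 W=1 U=1 S=0
  [1] read 0x2A idx=14: raw=0x2D007 flags P=1 W=1 U=1 S=0
  [2] read 0x2D idx=14: raw=0x2E005 flags P=1 W=0 U=1 S=0
  → PROTECTION_VIOLATION  (3 entries read)
#2 VA=0x101200FEA (r,user):
  [0] read 0x22 idx=4: raw=0x32007 flags P=1 W=1 U=1 S=0
  [1] read 0x32 idx=9: raw=0x3F002 flags P=0 W=1 U=0 S=0
  → PAGE_NOT_PRESENT  (2 entries read)
#3 VA=0x78080046F (r,user):
  [0] read 0x22 idx=30: raw=0x36007 flags P=1 W=1 U=1 S=0
  [1] read 0x36 idx=4: raw=0x54000 flags P=0 W=0 U=0 S=0
  → PAGE_NOT_PRESENT  (2 entries read)

Entries read for #3: 2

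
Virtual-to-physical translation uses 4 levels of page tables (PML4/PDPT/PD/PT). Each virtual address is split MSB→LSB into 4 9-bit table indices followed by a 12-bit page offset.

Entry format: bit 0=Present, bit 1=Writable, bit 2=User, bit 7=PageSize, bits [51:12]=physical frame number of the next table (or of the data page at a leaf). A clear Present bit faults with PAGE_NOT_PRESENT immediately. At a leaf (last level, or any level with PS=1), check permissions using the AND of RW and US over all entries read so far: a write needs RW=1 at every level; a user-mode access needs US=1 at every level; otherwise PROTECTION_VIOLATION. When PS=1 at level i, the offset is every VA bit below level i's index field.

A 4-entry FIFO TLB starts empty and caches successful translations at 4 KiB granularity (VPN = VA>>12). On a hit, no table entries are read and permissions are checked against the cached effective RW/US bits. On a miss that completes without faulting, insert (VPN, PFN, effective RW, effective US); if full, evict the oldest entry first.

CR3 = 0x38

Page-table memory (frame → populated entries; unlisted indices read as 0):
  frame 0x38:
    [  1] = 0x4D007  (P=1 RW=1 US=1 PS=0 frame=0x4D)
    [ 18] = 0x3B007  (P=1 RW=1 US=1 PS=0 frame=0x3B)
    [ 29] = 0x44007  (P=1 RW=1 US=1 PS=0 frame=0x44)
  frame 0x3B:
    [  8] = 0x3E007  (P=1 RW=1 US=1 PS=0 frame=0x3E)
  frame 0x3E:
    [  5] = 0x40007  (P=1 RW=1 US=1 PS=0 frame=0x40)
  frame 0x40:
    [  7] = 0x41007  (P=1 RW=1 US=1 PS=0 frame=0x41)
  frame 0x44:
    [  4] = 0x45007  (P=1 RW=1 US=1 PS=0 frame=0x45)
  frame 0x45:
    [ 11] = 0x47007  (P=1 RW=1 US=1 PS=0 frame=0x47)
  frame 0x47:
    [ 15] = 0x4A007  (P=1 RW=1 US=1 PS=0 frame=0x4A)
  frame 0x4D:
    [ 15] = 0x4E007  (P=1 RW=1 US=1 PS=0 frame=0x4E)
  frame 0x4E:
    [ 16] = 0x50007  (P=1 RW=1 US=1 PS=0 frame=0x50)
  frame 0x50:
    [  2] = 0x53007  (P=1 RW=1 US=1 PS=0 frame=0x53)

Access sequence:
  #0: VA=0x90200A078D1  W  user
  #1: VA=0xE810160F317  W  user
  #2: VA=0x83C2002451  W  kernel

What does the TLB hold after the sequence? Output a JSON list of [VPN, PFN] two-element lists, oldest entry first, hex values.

Trace:
#0 VA=0x90200A078D1 (w,user):
  lvl0: tbl 0x38, slot 18 ⇒ 0x3B007 (P1/RW1/US1/PS0)
  lvl1: tbl 0x3B, slot 8 ⇒ 0x3E007 (P1/RW1/US1/PS0)
  lvl2: tbl 0x3E, slot 5 ⇒ 0x40007 (P1/RW1/US1/PS0)
  lvl3: tbl 0x40, slot 7 ⇒ 0x41007 (P1/RW1/US1/PS0)
  ⇒ phys 0x418D1  [4 reads]
#1 VA=0xE810160F317 (w,user):
  lvl0: tbl 0x38, slot 29 ⇒ 0x44007 (P1/RW1/US1/PS0)
  lvl1: tbl 0x44, slot 4 ⇒ 0x45007 (P1/RW1/US1/PS0)
  lvl2: tbl 0x45, slot 11 ⇒ 0x47007 (P1/RW1/US1/PS0)
  lvl3: tbl 0x47, slot 15 ⇒ 0x4A007 (P1/RW1/US1/PS0)
  ⇒ phys 0x4A317  [4 reads]
#2 VA=0x83C2002451 (w,kernel):
  lvl0: tbl 0x38, slot 1 ⇒ 0x4D007 (P1/RW1/US1/PS0)
  lvl1: tbl 0x4D, slot 15 ⇒ 0x4E007 (P1/RW1/US1/PS0)
  lvl2: tbl 0x4E, slot 16 ⇒ 0x50007 (P1/RW1/US1/PS0)
  lvl3: tbl 0x50, slot 2 ⇒ 0x53007 (P1/RW1/US1/PS0)
  ⇒ phys 0x53451  [4 reads]

TLB: [["0x90200A07", "0x41"], ["0xE810160F", "0x4A"], ["0x83C2002", "0x53"]]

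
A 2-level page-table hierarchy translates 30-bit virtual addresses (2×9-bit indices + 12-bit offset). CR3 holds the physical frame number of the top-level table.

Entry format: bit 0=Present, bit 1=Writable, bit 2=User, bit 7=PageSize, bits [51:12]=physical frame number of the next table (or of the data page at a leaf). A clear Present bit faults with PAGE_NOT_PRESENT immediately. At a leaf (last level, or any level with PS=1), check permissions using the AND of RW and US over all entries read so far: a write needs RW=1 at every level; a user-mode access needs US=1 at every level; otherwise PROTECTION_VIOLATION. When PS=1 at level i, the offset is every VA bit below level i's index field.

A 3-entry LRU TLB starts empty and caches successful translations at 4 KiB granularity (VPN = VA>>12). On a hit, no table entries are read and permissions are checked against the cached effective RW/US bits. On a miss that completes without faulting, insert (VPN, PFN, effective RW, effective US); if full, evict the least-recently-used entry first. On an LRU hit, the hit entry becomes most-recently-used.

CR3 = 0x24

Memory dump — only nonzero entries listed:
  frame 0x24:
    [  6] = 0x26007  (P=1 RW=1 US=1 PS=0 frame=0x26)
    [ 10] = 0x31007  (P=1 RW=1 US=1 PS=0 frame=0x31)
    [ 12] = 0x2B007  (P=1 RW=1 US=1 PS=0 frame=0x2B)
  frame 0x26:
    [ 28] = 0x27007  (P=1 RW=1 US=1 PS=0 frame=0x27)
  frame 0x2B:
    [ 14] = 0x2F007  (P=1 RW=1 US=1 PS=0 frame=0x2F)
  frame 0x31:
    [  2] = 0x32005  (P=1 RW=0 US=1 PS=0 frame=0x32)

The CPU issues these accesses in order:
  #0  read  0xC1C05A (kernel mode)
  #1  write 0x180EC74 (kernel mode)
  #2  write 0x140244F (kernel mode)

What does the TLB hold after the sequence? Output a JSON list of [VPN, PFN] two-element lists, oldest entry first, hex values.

Trace:
#0 VA=0xC1C05A (r,kernel):
  lvl0: tbl 0x24, slot 6 ⇒ 0x26007 (P1/RW1/US1/PS0)
  lvl1: tbl 0x26, slot 28 ⇒ 0x27007 (P1/RW1/US1/PS0)
  ✓ 0x2705A  — 2 lookups
#1 VA=0x180EC74 (w,kernel):
  lvl0: tbl 0x24, slot 12 ⇒ 0x2B007 (P1/RW1/US1/PS0)
  lvl1: tbl 0x2B, slot 14 ⇒ 0x2F007 (P1/RW1/US1/PS0)
  ✓ 0x2FC74  — 2 lookups
#2 VA=0x140244F (w,kernel):
  lvl0: tbl 0x24, slot 10 ⇒ 0x31007 (P1/RW1/US1/PS0)
  lvl1: tbl 0x31, slot 2 ⇒ 0x32005 (P1/RW0/US1/PS0)
  ⇒ fault: PROTECTION_VIOLATION  — 2 lookups

TLB: [["0xC1C", "0x27"], ["0x180E", "0x2F"]]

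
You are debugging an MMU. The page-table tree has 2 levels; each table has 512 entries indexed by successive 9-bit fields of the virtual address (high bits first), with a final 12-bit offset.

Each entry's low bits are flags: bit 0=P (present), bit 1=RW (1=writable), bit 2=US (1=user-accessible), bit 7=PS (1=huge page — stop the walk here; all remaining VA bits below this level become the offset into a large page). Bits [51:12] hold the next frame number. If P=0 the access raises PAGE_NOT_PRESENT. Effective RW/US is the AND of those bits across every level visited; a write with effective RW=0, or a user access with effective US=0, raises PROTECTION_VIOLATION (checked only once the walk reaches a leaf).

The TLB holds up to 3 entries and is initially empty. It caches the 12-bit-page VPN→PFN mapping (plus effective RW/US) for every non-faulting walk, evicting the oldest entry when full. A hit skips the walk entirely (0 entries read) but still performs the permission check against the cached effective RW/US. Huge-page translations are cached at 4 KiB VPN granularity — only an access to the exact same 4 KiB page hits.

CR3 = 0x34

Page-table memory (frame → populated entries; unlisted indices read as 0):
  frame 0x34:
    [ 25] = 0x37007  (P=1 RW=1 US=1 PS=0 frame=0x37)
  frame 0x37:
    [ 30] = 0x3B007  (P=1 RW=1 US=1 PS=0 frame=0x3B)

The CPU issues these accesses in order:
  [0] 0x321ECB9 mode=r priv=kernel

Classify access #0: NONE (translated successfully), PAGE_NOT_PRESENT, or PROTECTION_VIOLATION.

Per-access translation:
#0 VA=0x321ECB9 (r,kernel):
  L0: frame=0x34 idx=25 entry=0x37007 [P=1 RW=1 US=1 PS=0]
  L1: frame=0x37 idx=30 entry=0x3B007 [P=1 RW=1 US=1 PS=0]
  ✓ 0x3BCB9  — 2 lookups

Access #0 fault: NONE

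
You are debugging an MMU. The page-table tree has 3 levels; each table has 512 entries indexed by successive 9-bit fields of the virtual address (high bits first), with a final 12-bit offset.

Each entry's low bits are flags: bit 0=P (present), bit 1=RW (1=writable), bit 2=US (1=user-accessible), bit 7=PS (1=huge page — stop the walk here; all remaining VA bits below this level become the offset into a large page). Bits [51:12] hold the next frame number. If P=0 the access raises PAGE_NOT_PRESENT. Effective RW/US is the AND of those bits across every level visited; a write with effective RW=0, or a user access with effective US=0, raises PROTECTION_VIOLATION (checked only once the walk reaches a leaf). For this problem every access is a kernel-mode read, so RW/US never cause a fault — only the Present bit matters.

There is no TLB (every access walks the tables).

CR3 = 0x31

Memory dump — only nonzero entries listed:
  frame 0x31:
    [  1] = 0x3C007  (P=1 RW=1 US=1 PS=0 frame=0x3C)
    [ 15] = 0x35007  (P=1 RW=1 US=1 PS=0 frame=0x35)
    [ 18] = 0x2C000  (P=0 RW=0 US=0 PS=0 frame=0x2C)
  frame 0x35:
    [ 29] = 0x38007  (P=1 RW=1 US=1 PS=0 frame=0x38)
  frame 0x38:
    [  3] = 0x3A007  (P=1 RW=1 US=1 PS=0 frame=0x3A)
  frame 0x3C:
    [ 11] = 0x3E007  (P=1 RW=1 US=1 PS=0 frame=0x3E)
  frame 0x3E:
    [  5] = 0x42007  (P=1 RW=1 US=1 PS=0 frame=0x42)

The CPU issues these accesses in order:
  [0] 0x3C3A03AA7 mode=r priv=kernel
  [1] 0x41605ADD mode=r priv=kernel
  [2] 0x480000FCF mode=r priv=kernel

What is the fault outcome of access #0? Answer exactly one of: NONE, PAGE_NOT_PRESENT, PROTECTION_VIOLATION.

Per-access translation:
#0 VA=0x3C3A03AA7 (r,kernel):
  lvl0: tbl 0x31, slot 15 ⇒ 0x35007 (P1/RW1/US1/PS0)
  lvl1: tbl 0x35, slot 29 ⇒ 0x38007 (P1/RW1/US1/PS0)
  lvl2: tbl 0x38, slot 3 ⇒ 0x3A007 (P1/RW1/US1/PS0)
  → PA=0x3AAA7  (3 entries read)
#1 VA=0x41605ADD (r,kernel):
  lvl0: tbl 0x31, slot 1 ⇒ 0x3C007 (P1/RW1/US1/PS0)
  lvl1: tbl 0x3C, slot 11 ⇒ 0x3E007 (P1/RW1/US1/PS0)
  lvl2: tbl 0x3E, slot 5 ⇒ 0x42007 (P1/RW1/US1/PS0)
  → PA=0x42ADD  (3 entries read)
#2 VA=0x480000FCF (r,kernel):
  lvl0: tbl 0x31, slot 18 ⇒ 0x2C000 (P0/RW0/US0/PS0)
  ✗ PAGE_NOT_PRESENT  [1 reads]

Access #0 fault: NONE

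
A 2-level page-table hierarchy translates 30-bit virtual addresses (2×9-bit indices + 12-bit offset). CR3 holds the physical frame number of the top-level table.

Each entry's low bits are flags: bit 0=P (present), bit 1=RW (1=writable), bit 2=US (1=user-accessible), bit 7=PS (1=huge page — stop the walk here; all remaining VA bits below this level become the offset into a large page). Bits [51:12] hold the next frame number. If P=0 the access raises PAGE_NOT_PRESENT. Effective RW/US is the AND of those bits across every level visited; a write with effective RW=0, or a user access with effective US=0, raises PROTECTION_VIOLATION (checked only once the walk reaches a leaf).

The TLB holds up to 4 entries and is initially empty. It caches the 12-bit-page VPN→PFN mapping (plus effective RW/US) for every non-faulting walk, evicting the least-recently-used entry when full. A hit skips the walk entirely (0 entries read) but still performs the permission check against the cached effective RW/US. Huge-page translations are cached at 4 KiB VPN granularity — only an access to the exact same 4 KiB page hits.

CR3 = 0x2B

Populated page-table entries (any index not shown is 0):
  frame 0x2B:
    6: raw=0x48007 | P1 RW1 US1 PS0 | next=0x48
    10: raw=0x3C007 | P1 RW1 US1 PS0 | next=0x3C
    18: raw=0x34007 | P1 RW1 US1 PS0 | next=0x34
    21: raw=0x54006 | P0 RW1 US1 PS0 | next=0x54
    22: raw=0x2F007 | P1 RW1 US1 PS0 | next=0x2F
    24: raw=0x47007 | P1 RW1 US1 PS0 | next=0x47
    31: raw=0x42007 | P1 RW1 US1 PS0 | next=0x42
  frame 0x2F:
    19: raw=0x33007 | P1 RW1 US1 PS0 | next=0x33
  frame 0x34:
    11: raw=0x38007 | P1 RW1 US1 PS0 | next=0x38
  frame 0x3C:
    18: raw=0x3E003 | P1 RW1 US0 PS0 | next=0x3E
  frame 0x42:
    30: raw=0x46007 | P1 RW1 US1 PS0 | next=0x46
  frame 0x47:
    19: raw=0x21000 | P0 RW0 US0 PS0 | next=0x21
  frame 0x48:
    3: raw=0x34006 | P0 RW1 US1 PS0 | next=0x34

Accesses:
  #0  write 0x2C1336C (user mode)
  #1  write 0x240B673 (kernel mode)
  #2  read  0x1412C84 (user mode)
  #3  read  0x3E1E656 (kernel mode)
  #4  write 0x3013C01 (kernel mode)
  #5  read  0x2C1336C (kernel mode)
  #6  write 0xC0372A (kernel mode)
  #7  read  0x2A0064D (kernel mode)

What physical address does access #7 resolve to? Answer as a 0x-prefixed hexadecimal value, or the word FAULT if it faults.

Trace:
#0 VA=0x2C1336C (w,user):
  L0: frame=0x2B idx=22 entry=0x2F007 [P=1 RW=1 US=1 PS=0]
  L1: frame=0x2F idx=19 entry=0x33007 [P=1 RW=1 US=1 PS=0]
  ✓ 0x3336C  — 2 lookups
#1 VA=0x240B673 (w,kernel):
  L0: frame=0x2B idx=18 entry=0x34007 [P=1 RW=1 US=1 PS=0]
  L1: frame=0x34 idx=11 entry=0x38007 [P=1 RW=1 US=1 PS=0]
  ✓ 0x38673  — 2 lookups
#2 VA=0x1412C84 (r,user):
  L0: frame=0x2B idx=10 entry=0x3C007 [P=1 RW=1 US=1 PS=0]
  L1: frame=0x3C idx=18 entry=0x3E003 [P=1 RW=1 US=0 PS=0]
  ⇒ fault: PROTECTION_VIOLATION  — 2 lookups
#3 VA=0x3E1E656 (r,kernel):
  L0: frame=0x2B idx=31 entry=0x42007 [P=1 RW=1 US=1 PS=0]
  L1: frame=0x42 idx=30 entry=0x46007 [P=1 RW=1 US=1 PS=0]
  ✓ 0x46656  — 2 lookups
#4 VA=0x3013C01 (w,kernel):
  L0: frame=0x2B idx=24 entry=0x47007 [P=1 RW=1 US=1 PS=0]
  L1: frame=0x47 idx=19 entry=0x21000 [P=0 RW=0 US=0 PS=0]
  ⇒ fault: PAGE_NOT_PRESENT  — 2 lookups
#5 VA=0x2C1336C (r,kernel):
  TLB hit vpn=0x2C13 → PA=0x3336C
#6 VA=0xC0372A (w,kernel):
  L0: frame=0x2B idx=6 entry=0x48007 [P=1 RW=1 US=1 PS=0]
  L1: frame=0x48 idx=3 entry=0x34006 [P=0 RW=1 US=1 PS=0]
  ⇒ fault: PAGE_NOT_PRESENT  — 2 lookups
#7 VA=0x2A0064D (r,kernel):
  L0: frame=0x2B idx=21 entry=0x54006 [P=0 RW=1 US=1 PS=0]
  ⇒ fault: PAGE_NOT_PRESENT  — 1 lookups

Access #7 PA: FAULT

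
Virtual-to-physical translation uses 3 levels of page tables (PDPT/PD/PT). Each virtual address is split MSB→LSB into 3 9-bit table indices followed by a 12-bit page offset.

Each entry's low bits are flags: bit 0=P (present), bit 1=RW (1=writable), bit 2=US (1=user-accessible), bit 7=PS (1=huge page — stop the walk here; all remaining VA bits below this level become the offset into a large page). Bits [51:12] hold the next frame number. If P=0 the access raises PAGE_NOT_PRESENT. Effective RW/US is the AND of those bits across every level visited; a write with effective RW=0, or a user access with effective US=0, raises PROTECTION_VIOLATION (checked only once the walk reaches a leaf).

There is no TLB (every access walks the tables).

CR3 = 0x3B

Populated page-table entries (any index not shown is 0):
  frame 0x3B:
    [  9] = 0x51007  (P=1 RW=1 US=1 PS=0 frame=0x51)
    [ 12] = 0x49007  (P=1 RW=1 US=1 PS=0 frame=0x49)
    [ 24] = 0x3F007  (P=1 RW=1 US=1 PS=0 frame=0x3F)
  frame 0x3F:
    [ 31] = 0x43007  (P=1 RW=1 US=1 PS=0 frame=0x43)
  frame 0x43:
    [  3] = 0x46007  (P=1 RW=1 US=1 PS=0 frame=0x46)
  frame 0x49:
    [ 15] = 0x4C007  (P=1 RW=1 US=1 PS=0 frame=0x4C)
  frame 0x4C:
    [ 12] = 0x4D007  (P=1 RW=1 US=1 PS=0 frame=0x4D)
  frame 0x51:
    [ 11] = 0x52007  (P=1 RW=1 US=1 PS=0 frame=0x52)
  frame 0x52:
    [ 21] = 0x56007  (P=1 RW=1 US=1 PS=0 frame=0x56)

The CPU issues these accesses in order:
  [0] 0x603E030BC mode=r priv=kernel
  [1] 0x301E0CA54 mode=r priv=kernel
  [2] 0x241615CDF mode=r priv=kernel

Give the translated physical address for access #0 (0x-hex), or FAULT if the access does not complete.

Per-access translation:
#0 VA=0x603E030BC (r,kernel):
  lvl0: tbl 0x3B, slot 24 ⇒ 0x3F007 (P1/RW1/US1/PS0)
  lvl1: tbl 0x3F, slot 31 ⇒ 0x43007 (P1/RW1/US1/PS0)
  lvl2: tbl 0x43, slot 3 ⇒ 0x46007 (P1/RW1/US1/PS0)
  ✓ 0x460BC  — 3 lookups
#1 VA=0x301E0CA54 (r,kernel):
  lvl0: tbl 0x3B, slot 12 ⇒ 0x49007 (P1/RW1/US1/PS0)
  lvl1: tbl 0x49, slot 15 ⇒ 0x4C007 (P1/RW1/US1/PS0)
  lvl2: tbl 0x4C, slot 12 ⇒ 0x4D007 (P1/RW1/US1/PS0)
  ✓ 0x4DA54  — 3 lookups
#2 VA=0x241615CDF (r,kernel):
  lvl0: tbl 0x3B, slot 9 ⇒ 0x51007 (P1/RW1/US1/PS0)
  lvl1: tbl 0x51, slot 11 ⇒ 0x52007 (P1/RW1/US1/PS0)
  lvl2: tbl 0x52, slot 21 ⇒ 0x56007 (P1/RW1/US1/PS0)
  ✓ 0x56CDF  — 3 lookups

Access #0 PA: 0x460BC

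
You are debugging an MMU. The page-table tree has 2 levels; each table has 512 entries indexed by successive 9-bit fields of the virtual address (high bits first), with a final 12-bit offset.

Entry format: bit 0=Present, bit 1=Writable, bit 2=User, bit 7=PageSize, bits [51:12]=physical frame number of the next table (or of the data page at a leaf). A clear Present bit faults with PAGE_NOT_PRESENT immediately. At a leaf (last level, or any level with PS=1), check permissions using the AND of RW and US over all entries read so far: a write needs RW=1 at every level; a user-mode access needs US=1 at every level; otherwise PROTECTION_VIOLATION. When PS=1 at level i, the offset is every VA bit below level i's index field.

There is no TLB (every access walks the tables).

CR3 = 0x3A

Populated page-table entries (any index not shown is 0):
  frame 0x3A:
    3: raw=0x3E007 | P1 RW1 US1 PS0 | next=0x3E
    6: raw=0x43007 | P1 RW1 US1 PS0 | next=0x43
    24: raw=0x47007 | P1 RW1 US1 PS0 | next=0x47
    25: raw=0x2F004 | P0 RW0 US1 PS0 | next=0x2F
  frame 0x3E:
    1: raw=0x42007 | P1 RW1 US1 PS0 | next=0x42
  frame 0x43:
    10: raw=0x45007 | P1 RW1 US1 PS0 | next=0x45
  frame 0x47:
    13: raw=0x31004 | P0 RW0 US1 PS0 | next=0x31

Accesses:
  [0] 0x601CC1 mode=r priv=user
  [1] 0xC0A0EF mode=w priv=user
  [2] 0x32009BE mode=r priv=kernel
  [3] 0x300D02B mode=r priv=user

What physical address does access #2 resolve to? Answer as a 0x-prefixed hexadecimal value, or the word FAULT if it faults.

Per-access translation:
#0 VA=0x601CC1 (r,user):
  L0: frame=0x3A idx=3 entry=0x3E007 [P=1 RW=1 US=1 PS=0]
  L1: frame=0x3E idx=1 entry=0x42007 [P=1 RW=1 US=1 PS=0]
  ⇒ phys 0x42CC1  [2 reads]
#1 VA=0xC0A0EF (w,user):
  L0: frame=0x3A idx=6 entry=0x43007 [P=1 RW=1 US=1 PS=0]
  L1: frame=0x43 idx=10 entry=0x45007 [P=1 RW=1 US=1 PS=0]
  ⇒ phys 0x450EF  [2 reads]
#2 VA=0x32009BE (r,kernel):
  L0: frame=0x3A idx=25 entry=0x2F004 [P=0 RW=0 US=1 PS=0]
  ✗ PAGE_NOT_PRESENT  [1 reads]
#3 VA=0x300D02B (r,user):
  L0: frame=0x3A idx=24 entry=0x47007 [P=1 RW=1 US=1 PS=0]
  L1: frame=0x47 idx=13 entry=0x31004 [P=0 RW=0 US=1 PS=0]
  ✗ PAGE_NOT_PRESENT  [2 reads]

Access #2 PA: FAULT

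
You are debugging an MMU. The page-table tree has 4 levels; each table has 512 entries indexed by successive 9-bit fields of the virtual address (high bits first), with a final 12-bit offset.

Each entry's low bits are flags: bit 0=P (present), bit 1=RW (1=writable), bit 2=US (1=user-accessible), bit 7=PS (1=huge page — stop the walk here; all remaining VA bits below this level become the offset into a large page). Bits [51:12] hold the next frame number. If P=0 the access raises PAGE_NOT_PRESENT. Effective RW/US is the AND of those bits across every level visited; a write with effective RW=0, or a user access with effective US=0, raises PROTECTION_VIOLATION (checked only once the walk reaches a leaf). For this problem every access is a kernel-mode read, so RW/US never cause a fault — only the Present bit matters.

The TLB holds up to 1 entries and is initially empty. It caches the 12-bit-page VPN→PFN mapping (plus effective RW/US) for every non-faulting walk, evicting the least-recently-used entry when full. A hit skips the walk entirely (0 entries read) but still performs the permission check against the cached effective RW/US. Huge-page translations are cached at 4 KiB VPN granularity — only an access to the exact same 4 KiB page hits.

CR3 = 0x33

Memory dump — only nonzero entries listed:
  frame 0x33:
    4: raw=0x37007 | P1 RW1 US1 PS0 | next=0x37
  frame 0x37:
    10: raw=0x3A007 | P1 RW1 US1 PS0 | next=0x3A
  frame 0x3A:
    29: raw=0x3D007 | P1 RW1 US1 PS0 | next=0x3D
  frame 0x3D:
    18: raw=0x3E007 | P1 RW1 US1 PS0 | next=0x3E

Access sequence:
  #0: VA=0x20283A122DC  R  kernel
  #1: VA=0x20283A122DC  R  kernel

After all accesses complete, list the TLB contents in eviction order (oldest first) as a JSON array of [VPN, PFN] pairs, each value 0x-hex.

Walk each access:
#0 VA=0x20283A122DC (r,kernel):
  lvl0: tbl 0x33, slot 4 ⇒ 0x37007 (P1/RW1/US1/PS0)
  lvl1: tbl 0x37, slot 10 ⇒ 0x3A007 (P1/RW1/US1/PS0)
  lvl2: tbl 0x3A, slot 29 ⇒ 0x3D007 (P1/RW1/US1/PS0)
  lvl3: tbl 0x3D, slot 18 ⇒ 0x3E007 (P1/RW1/US1/PS0)
  ✓ 0x3E2DC  — 4 lookups
#1 VA=0x20283A122DC (r,kernel):
  TLB hit vpn=0x20283A12 → PA=0x3E2DC

TLB: [["0x20283A12", "0x3E"]]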